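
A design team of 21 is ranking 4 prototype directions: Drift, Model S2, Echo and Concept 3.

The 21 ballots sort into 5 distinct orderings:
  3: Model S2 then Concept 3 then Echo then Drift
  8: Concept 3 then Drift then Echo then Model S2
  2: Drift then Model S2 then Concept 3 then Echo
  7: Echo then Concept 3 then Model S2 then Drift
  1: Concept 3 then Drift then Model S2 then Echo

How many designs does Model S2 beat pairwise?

Model S2 against each rival (21 engineers):
Model S2–Drift: Drift 11–10.
Model S2 vs Echo: Model S2 preferred on 3+2+1 = 6 ballots; Echo wins 15–6.
Model S2–Concept 3: Concept 3 16–5.
Model S2 beats no one; loses to Drift, Echo, Concept 3 — 0 pairwise wins.

0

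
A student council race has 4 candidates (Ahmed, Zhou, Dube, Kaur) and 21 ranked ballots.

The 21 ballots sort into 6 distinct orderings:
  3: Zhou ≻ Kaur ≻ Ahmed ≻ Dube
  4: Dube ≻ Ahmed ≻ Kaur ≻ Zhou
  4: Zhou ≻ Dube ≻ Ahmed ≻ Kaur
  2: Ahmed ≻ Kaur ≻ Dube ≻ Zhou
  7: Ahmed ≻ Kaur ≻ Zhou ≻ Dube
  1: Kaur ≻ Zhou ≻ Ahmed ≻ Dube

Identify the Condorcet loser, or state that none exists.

Pairwise majorities:
Ahmed–Zhou: Ahmed 13–8.
Ahmed vs Dube: Ahmed, 13–8.
Ahmed vs Kaur: Ahmed, 17–4.
Zhou vs Dube: Zhou preferred on 3+4+7+1 = 15 ballots; Zhou wins 15–6.
Zhou vs Kaur: 3+4 = 7 for Zhou, 14 for Kaur — Kaur by 14–7.
Dube vs Kaur: Kaur, 13–8.
Dube loses to every other candidate — it is the Condorcet loser.

Dube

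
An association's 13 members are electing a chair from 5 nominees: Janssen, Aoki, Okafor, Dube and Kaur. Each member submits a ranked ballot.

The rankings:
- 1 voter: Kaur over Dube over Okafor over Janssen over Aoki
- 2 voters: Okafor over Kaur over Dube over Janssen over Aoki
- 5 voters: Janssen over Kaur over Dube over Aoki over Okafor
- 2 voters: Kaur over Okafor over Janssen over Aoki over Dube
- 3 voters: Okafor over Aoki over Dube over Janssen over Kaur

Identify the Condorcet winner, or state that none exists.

Check each pair by majority over 13 ballots:
Janssen vs Aoki: 1+2+5+2 = 10 for Janssen, 3 for Aoki — Janssen by 10–3.
Janssen vs Okafor: 5 for Janssen, 8 for Okafor — Okafor by 8–5.
Janssen vs Dube: 5+2 = 7 for Janssen, 6 for Dube — Janssen by 7–6.
Janssen vs Kaur: 8 to 5, Janssen.
Aoki vs Okafor: 5 for Aoki, 8 for Okafor — Okafor by 8–5.
Aoki vs Dube: Aoki is ranked higher on 2+3 = 5 ballots, Dube on 8. Dube wins 8–5.
Aoki vs Kaur: 3 to 10, Kaur.
Okafor vs Dube: Okafor preferred on 2+2+3 = 7 ballots; Okafor wins 7–6.
Okafor vs Kaur: 2+3 = 5 for Okafor, 8 for Kaur — Kaur by 8–5.
Dube vs Kaur: Dube preferred on 3 ballots; Kaur wins 10–3.
Each candidate drops at least one matchup (Janssen loses to Okafor; Aoki loses to Janssen; Okafor loses to Kaur; Dube loses to Janssen; Kaur loses to Janssen); the cycle Janssen → Kaur → Okafor → Janssen rules out a Condorcet winner.

none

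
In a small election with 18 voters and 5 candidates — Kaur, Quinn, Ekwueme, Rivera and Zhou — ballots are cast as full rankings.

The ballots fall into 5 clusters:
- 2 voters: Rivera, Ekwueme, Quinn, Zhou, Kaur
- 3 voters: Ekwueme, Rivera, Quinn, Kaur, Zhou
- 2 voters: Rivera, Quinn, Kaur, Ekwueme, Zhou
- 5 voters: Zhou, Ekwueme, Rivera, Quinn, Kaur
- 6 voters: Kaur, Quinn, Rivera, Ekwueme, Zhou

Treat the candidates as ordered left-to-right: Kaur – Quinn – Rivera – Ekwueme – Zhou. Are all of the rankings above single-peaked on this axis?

yes

Axis positions: Kaur=1, Quinn=2, Rivera=3, Ekwueme=4, Zhou=5.
Cluster 1 (peak Rivera at position 3): ranking walks positions 3-4-2-5-1, expanding outward from the peak — single-peaked.
Cluster 2 (peak Ekwueme at position 4): ranking walks positions 4-3-2-1-5, expanding outward from the peak — single-peaked.
Cluster 3 (peak Rivera at position 3): ranking walks positions 3-2-1-4-5, expanding outward from the peak — single-peaked.
Cluster 4 (peak Zhou at position 5): ranking walks positions 5-4-3-2-1, expanding outward from the peak — single-peaked.
Cluster 5 (peak Kaur at position 1): ranking walks positions 1-2-3-4-5, expanding outward from the peak — single-peaked.
Every ranking is single-peaked on this axis.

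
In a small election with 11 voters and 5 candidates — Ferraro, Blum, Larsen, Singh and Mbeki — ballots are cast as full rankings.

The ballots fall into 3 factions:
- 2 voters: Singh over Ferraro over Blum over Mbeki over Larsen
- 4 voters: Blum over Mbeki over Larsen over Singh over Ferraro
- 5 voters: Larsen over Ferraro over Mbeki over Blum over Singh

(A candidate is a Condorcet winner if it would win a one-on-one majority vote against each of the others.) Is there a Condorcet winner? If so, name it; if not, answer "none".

none

Check each pair by majority over 11 ballots:
Ferraro vs Blum: Ferraro wins 7–4.
Ferraro vs Larsen: Ferraro preferred on 2 ballots; Larsen wins 9–2.
Ferraro vs Singh: Ferraro preferred on 5 ballots; Singh wins 6–5.
Ferraro vs Mbeki: 7 to 4, Ferraro.
Blum–Larsen: Blum 6–5.
Blum vs Singh: Blum is ranked higher on 4+5 = 9 ballots, Singh on 2. Blum wins 9–2.
Blum–Mbeki: Blum 6–5.
Larsen vs Singh: Larsen wins 9–2.
Larsen vs Mbeki: Larsen preferred on 5 ballots; Mbeki wins 6–5.
Singh vs Mbeki: Singh preferred on 2 ballots; Mbeki wins 9–2.
Each candidate drops at least one matchup (Ferraro loses to Larsen; Blum loses to Ferraro; Larsen loses to Blum; Singh loses to Blum; Mbeki loses to Ferraro); the cycle Ferraro > Blum > Larsen > Ferraro rules out a Condorcet winner.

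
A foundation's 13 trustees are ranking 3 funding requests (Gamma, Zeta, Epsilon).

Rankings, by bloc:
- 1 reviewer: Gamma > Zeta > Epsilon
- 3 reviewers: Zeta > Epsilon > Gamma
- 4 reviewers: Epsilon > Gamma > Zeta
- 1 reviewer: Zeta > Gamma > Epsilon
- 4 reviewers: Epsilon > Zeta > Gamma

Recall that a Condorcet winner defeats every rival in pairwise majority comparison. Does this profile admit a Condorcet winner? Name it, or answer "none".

Check each pair by majority over 13 ballots:
Gamma vs Zeta: Zeta, 8–5.
Gamma vs Epsilon: Epsilon wins 11–2.
Zeta–Epsilon: Epsilon 8–5.
Epsilon beats each of Gamma, Zeta — Epsilon is the Condorcet winner.

Epsilon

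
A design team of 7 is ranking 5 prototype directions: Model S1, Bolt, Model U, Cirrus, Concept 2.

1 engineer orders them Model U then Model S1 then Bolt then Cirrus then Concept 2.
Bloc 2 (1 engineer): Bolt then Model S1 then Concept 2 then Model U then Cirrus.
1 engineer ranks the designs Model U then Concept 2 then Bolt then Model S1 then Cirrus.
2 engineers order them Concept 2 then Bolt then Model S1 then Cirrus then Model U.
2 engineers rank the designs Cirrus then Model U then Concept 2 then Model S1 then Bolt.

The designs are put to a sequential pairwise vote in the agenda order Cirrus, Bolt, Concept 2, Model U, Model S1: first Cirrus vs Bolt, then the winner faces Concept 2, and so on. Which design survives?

Model U

Round 1: Cirrus vs Bolt — 2–5, Bolt advances.
Round 2: Bolt vs Concept 2 — 2–5, Concept 2 advances.
Round 3: Concept 2 vs Model U — 3–4, Model U advances.
Round 4: Model U vs Model S1 — 4–3, Model U advances.
Model U survives the agenda.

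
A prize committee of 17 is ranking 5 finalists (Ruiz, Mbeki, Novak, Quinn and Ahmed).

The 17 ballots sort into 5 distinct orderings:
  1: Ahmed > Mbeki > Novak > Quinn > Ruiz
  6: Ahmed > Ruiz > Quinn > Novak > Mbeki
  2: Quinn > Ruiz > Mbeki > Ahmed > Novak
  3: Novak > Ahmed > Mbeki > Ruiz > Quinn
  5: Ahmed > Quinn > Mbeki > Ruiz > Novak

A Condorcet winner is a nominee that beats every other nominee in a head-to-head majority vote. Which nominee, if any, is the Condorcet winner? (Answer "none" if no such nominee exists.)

Ahmed

Head-to-head results (17 jurors):
Ruiz vs Mbeki: 6+2 = 8 for Ruiz, 9 for Mbeki — Mbeki by 9–8.
Ruiz vs Novak: Ruiz is ranked higher on 6+2+5 = 13 ballots, Novak on 4. Ruiz wins 13–4.
Ruiz vs Quinn: 9 to 8, Ruiz.
Ruiz vs Ahmed: 2 to 15, Ahmed.
Mbeki vs Novak: 8 to 9, Novak.
Mbeki vs Quinn: 4 to 13, Quinn.
Mbeki vs Ahmed: Mbeki is ranked higher on 2 ballots, Ahmed on 15. Ahmed wins 15–2.
Novak vs Quinn: 1+3 = 4 for Novak, 13 for Quinn — Quinn by 13–4.
Novak vs Ahmed: 3 to 14, Ahmed.
Quinn vs Ahmed: Quinn is ranked higher on 2 ballots, Ahmed on 15. Ahmed wins 15–2.
Ahmed beats each of Ruiz, Mbeki, Novak, Quinn — Ahmed is the Condorcet winner.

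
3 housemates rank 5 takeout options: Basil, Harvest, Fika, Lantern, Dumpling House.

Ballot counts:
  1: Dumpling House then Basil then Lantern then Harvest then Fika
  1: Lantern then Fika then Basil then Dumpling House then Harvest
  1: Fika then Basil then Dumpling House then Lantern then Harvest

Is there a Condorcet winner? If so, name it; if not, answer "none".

Check each pair by majority over 3 ballots:
Basil vs Harvest: Basil wins 3–0.
Basil vs Fika: Fika wins 2–1.
Basil vs Lantern: Basil wins 2–1.
Basil vs Dumpling House: Basil wins 2–1.
Harvest vs Fika: Fika wins 2–1.
Harvest vs Lantern: Lantern, 3–0.
Harvest vs Dumpling House: Dumpling House wins 3–0.
Fika vs Lantern: Lantern, 2–1.
Fika vs Dumpling House: Fika wins 2–1.
Lantern–Dumpling House: Dumpling House 2–1.
Every restaurant loses at least once (Basil loses to Fika; Harvest loses to Basil; Fika loses to Lantern; Lantern loses to Basil; Dumpling House loses to Basil). The majority relation contains the cycle Basil > Lantern > Fika > Basil, so there is no Condorcet winner.

none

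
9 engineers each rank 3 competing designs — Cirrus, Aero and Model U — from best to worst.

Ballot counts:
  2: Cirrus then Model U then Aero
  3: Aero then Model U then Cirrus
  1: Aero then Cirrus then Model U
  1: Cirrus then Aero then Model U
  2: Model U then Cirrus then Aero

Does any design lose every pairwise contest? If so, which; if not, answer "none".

none

Pairwise majorities:
Cirrus vs Aero: Cirrus wins 5–4.
Cirrus vs Model U: 4 to 5, Model U.
Aero vs Model U: Aero wins 5–4.
Each design has at least one pairwise win (Cirrus beats Aero; Aero beats Model U; Model U beats Cirrus) — no Condorcet loser.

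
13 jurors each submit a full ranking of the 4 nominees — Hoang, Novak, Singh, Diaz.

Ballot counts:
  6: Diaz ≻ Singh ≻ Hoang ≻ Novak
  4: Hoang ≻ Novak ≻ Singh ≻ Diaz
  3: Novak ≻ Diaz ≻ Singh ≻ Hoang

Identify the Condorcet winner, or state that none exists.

none

Pairwise majorities:
Hoang vs Novak: Hoang, 10–3.
Hoang vs Singh: Singh, 9–4.
Hoang vs Diaz: 4 to 9, Diaz.
Novak vs Singh: Novak is ranked higher on 4+3 = 7 ballots, Singh on 6. Novak wins 7–6.
Novak vs Diaz: Novak, 7–6.
Singh–Diaz: Diaz 9–4.
Each nominee drops at least one matchup (Hoang loses to Singh; Novak loses to Hoang; Singh loses to Novak; Diaz loses to Novak); the cycle Hoang beats Novak beats Singh beats Hoang rules out a Condorcet winner.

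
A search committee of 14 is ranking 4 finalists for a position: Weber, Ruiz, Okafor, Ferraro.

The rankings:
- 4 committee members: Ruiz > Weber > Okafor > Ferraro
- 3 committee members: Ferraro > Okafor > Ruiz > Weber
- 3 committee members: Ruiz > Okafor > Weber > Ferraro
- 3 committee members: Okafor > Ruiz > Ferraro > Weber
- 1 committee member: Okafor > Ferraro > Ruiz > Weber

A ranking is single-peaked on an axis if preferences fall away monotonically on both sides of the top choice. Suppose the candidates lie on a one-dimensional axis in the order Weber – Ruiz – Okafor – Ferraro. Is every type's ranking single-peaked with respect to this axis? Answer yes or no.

Axis positions: Weber=1, Ruiz=2, Okafor=3, Ferraro=4.
Type 1 (peak Ruiz at position 2): ranking walks positions 2-1-3-4, expanding outward from the peak — single-peaked.
Type 2 (peak Ferraro at position 4): ranking walks positions 4-3-2-1, expanding outward from the peak — single-peaked.
Type 3 (peak Ruiz at position 2): ranking walks positions 2-3-1-4, expanding outward from the peak — single-peaked.
Type 4 (peak Okafor at position 3): ranking walks positions 3-2-4-1, expanding outward from the peak — single-peaked.
Type 5 (peak Okafor at position 3): ranking walks positions 3-4-2-1, expanding outward from the peak — single-peaked.
Every ranking is single-peaked on this axis.

yes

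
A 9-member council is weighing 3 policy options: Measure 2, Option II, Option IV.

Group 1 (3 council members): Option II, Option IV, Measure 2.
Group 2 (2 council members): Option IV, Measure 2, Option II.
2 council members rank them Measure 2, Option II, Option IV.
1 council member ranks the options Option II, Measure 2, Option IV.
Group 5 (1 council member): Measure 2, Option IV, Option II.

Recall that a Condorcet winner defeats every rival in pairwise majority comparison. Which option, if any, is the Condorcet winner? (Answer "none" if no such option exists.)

Check each pair by majority over 9 ballots:
Measure 2 vs Option II: 5 to 4, Measure 2.
Measure 2 vs Option IV: Option IV, 5–4.
Option II vs Option IV: 3+2+1 = 6 for Option II, 3 for Option IV — Option II by 6–3.
Every option loses at least once (Measure 2 loses to Option IV; Option II loses to Measure 2; Option IV loses to Option II). The majority relation contains the cycle Measure 2 beats Option II beats Option IV beats Measure 2, so there is no Condorcet winner.

none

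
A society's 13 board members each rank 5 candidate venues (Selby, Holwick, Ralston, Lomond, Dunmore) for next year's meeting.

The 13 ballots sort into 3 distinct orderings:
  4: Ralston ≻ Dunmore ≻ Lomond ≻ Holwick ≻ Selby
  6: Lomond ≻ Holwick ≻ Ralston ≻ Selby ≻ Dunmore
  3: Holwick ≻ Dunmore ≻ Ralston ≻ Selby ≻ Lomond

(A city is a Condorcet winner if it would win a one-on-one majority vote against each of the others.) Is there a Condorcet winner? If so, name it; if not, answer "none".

none

Head-to-head results (13 organisers):
Selby vs Holwick: 0 for Selby, 13 for Holwick — Holwick by 13–0.
Selby vs Ralston: Ralston wins 13–0.
Selby vs Lomond: Selby is ranked higher on 3 ballots, Lomond on 10. Lomond wins 10–3.
Selby vs Dunmore: 6 for Selby, 7 for Dunmore — Dunmore by 7–6.
Holwick vs Ralston: 9 to 4, Holwick.
Holwick–Lomond: Lomond 10–3.
Holwick vs Dunmore: Holwick, 9–4.
Ralston–Lomond: Ralston 7–6.
Ralston vs Dunmore: 4+6 = 10 for Ralston, 3 for Dunmore — Ralston by 10–3.
Lomond vs Dunmore: Lomond preferred on 6 ballots; Dunmore wins 7–6.
Every city loses at least once (Selby loses to Holwick; Holwick loses to Lomond; Ralston loses to Holwick; Lomond loses to Ralston; Dunmore loses to Holwick). The majority relation contains the cycle Holwick > Ralston > Lomond > Holwick, so there is no Condorcet winner.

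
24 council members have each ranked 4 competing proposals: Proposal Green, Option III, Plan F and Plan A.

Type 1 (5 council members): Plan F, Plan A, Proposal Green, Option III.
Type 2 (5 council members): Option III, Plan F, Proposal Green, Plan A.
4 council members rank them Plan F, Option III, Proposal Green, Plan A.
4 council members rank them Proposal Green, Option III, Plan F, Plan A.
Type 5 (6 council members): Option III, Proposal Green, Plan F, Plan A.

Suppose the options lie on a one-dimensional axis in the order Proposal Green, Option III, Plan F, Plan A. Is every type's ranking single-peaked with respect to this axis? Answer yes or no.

Axis positions: Proposal Green=1, Option III=2, Plan F=3, Plan A=4.
Type 1: ranking walks positions 3-4-1-2; Proposal Green is ranked above Option III even though Option III lies between Proposal Green and the peak Plan F on the axis — preferences dip and rise again. Not single-peaked.
Type 2 (peak Option III at position 2): ranking walks positions 2-3-1-4, expanding outward from the peak — single-peaked.
Type 3 (peak Plan F at position 3): ranking walks positions 3-2-1-4, expanding outward from the peak — single-peaked.
Type 4 (peak Proposal Green at position 1): ranking walks positions 1-2-3-4, expanding outward from the peak — single-peaked.
Type 5 (peak Option III at position 2): ranking walks positions 2-1-3-4, expanding outward from the peak — single-peaked.
Type 1 violates single-peakedness, so the profile is not single-peaked on this axis.

no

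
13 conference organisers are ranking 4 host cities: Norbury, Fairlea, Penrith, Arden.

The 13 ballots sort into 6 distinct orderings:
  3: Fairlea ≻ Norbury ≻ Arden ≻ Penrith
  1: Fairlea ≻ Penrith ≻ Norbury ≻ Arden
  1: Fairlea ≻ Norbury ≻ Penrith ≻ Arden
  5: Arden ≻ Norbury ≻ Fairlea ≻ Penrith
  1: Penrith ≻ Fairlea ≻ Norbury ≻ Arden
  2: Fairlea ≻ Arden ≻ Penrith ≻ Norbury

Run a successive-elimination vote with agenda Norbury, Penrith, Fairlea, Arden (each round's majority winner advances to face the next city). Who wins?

Round 1: Norbury vs Penrith — 9–4, Norbury advances.
Round 2: Norbury vs Fairlea — 5–8, Fairlea advances.
Round 3: Fairlea vs Arden — 8–5, Fairlea advances.
Fairlea survives the agenda.

Fairlea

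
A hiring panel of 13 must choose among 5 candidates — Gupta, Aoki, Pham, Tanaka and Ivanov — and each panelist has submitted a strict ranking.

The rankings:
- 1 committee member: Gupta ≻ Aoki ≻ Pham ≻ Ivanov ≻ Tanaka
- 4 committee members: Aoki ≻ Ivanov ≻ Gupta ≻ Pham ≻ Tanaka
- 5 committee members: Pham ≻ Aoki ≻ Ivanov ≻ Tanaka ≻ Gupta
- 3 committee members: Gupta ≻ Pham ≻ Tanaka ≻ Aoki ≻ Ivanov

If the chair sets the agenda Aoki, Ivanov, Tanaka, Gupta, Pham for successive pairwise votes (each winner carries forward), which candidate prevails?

Pham

Round 1: Aoki vs Ivanov — 13–0, Aoki advances.
Round 2: Aoki vs Tanaka — 10–3, Aoki advances.
Round 3: Aoki vs Gupta — 9–4, Aoki advances.
Round 4: Aoki vs Pham — 5–8, Pham advances.
Pham survives the agenda.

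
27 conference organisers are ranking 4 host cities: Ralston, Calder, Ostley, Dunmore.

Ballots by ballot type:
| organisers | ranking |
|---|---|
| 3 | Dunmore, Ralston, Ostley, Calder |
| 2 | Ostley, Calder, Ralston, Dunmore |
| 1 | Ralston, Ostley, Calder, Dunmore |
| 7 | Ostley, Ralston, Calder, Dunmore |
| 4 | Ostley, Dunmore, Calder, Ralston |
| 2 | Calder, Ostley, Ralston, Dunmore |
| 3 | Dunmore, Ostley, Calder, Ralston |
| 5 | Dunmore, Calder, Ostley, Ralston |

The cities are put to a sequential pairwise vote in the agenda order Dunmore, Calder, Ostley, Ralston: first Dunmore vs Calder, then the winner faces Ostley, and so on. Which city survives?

Round 1: Dunmore vs Calder — 15–12, Dunmore advances.
Round 2: Dunmore vs Ostley — 11–16, Ostley advances.
Round 3: Ostley vs Ralston — 23–4, Ostley advances.
The agenda winner is Ostley.

Ostley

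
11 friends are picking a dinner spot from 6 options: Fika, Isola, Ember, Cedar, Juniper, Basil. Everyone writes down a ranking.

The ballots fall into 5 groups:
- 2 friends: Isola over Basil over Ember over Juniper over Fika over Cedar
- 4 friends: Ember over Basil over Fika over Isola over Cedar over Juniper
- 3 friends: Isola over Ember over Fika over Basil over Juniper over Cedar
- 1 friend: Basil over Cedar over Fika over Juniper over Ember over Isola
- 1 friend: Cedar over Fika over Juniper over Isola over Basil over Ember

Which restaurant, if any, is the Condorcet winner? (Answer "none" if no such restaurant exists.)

Check each pair by majority over 11 ballots:
Fika–Isola: Fika 6–5.
Fika vs Ember: Ember wins 9–2.
Fika vs Cedar: Fika wins 9–2.
Fika–Juniper: Fika 9–2.
Fika–Basil: Basil 7–4.
Isola–Ember: Isola 6–5.
Isola–Cedar: Isola 9–2.
Isola–Juniper: Isola 9–2.
Isola vs Basil: Isola wins 6–5.
Ember vs Cedar: Ember wins 9–2.
Ember vs Juniper: Ember, 9–2.
Ember–Basil: Ember 7–4.
Cedar vs Juniper: Cedar, 6–5.
Cedar vs Basil: Basil wins 10–1.
Juniper vs Basil: Basil wins 10–1.
No restaurant is unbeaten: Fika loses to Ember; Isola loses to Fika; Ember loses to Isola; Cedar loses to Fika; Juniper loses to Fika; Basil loses to Isola. In particular Fika beats Isola beats Ember beats Fika is a majority cycle — no Condorcet winner exists.

none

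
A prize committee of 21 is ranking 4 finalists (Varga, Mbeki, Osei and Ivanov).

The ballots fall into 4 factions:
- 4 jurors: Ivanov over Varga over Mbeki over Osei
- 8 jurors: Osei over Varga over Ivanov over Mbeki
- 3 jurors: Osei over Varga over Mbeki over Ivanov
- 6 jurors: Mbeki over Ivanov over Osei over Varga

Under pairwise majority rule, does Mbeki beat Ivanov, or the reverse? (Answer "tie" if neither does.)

Ballots ranking Mbeki above Ivanov: 3 + 6 = 9.
Ballots ranking Ivanov above Mbeki: 21 − 9 = 12.
Ivanov wins the head-to-head 12–9.

Ivanov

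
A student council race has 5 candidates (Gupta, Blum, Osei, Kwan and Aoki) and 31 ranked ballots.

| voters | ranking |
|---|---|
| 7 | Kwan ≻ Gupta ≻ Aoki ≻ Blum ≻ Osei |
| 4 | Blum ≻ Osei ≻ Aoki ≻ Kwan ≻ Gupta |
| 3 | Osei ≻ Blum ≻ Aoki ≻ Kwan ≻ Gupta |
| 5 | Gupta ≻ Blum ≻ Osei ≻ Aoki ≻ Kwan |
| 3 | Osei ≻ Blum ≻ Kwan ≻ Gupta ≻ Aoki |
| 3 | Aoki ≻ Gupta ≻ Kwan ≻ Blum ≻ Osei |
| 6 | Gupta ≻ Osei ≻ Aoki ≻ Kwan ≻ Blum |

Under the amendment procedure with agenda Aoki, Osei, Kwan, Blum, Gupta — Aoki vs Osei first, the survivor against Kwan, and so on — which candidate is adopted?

Round 1: Aoki vs Osei — 10–21, Osei advances.
Round 2: Osei vs Kwan — 21–10, Osei advances.
Round 3: Osei vs Blum — 12–19, Blum advances.
Round 4: Blum vs Gupta — 10–21, Gupta advances.
Gupta survives the agenda.

Gupta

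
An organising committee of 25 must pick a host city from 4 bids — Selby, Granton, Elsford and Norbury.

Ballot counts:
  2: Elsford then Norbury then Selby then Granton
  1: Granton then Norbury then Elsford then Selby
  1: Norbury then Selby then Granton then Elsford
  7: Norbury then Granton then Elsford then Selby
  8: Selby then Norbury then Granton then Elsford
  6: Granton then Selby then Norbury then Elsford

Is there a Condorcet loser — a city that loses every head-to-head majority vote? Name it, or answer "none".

Elsford

Head-to-head results (25 organisers):
Selby vs Granton: 2+1+8 = 11 for Selby, 14 for Granton — Granton by 14–11.
Selby vs Elsford: Selby preferred on 1+8+6 = 15 ballots; Selby wins 15–10.
Selby vs Norbury: 14 to 11, Selby.
Granton vs Elsford: Granton, 23–2.
Granton vs Norbury: Granton preferred on 1+6 = 7 ballots; Norbury wins 18–7.
Elsford vs Norbury: 2 for Elsford, 23 for Norbury — Norbury by 23–2.
Elsford loses to every other city — it is the Condorcet loser.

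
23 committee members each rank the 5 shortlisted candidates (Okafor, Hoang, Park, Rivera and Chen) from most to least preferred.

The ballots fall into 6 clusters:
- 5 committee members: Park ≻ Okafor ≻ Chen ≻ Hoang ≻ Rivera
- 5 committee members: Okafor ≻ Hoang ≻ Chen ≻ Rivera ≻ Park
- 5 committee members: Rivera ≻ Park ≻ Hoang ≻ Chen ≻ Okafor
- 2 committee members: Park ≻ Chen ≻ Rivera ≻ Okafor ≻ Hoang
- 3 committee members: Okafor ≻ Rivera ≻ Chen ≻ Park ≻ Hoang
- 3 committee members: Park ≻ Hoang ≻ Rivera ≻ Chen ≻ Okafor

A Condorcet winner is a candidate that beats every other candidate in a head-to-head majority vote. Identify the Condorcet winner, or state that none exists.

none

Pairwise majorities:
Okafor vs Hoang: 5+5+2+3 = 15 for Okafor, 8 for Hoang — Okafor by 15–8.
Okafor vs Park: 8 to 15, Park.
Okafor vs Rivera: 13 to 10, Okafor.
Okafor vs Chen: 5+5+3 = 13 for Okafor, 10 for Chen — Okafor by 13–10.
Hoang vs Park: Hoang preferred on 5 ballots; Park wins 18–5.
Hoang vs Rivera: Hoang is ranked higher on 5+5+3 = 13 ballots, Rivera on 10. Hoang wins 13–10.
Hoang vs Chen: Hoang preferred on 5+5+3 = 13 ballots; Hoang wins 13–10.
Park vs Rivera: Park is ranked higher on 5+2+3 = 10 ballots, Rivera on 13. Rivera wins 13–10.
Park vs Chen: Park preferred on 5+5+2+3 = 15 ballots; Park wins 15–8.
Rivera vs Chen: 11 to 12, Chen.
Every candidate loses at least once (Okafor loses to Park; Hoang loses to Okafor; Park loses to Rivera; Rivera loses to Okafor; Chen loses to Okafor). The majority relation contains the cycle Okafor > Rivera > Park > Okafor, so there is no Condorcet winner.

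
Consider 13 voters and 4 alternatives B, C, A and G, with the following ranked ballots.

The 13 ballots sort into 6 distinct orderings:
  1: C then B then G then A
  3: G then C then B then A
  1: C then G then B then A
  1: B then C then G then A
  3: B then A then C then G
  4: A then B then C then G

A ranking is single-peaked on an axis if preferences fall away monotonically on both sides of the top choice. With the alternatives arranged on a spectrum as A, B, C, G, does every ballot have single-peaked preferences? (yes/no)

Axis positions: A=1, B=2, C=3, G=4.
Bloc 1 (peak C at position 3): ranking walks positions 3-2-4-1, expanding outward from the peak — single-peaked.
Bloc 2 (peak G at position 4): ranking walks positions 4-3-2-1, expanding outward from the peak — single-peaked.
Bloc 3 (peak C at position 3): ranking walks positions 3-4-2-1, expanding outward from the peak — single-peaked.
Bloc 4 (peak B at position 2): ranking walks positions 2-3-4-1, expanding outward from the peak — single-peaked.
Bloc 5 (peak B at position 2): ranking walks positions 2-1-3-4, expanding outward from the peak — single-peaked.
Bloc 6 (peak A at position 1): ranking walks positions 1-2-3-4, expanding outward from the peak — single-peaked.
Every ranking is single-peaked on this axis.

yes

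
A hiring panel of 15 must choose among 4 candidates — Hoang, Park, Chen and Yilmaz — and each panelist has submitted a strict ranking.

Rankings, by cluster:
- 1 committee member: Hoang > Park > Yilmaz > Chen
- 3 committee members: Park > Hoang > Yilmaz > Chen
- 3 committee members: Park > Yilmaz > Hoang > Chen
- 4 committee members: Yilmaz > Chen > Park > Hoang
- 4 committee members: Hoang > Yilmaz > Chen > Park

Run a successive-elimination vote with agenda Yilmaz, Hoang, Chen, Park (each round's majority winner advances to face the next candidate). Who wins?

Park

Round 1: Yilmaz vs Hoang — 7–8, Hoang advances.
Round 2: Hoang vs Chen — 11–4, Hoang advances.
Round 3: Hoang vs Park — 5–10, Park advances.
Park survives the agenda.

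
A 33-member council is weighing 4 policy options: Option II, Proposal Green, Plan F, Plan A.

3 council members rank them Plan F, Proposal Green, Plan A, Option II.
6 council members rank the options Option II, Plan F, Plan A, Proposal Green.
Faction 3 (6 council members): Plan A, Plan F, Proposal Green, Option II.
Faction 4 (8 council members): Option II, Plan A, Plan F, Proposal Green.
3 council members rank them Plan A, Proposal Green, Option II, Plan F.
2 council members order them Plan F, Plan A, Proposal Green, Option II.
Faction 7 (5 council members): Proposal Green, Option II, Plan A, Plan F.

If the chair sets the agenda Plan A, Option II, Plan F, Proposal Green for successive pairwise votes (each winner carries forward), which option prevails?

Round 1: Plan A vs Option II — 14–19, Option II advances.
Round 2: Option II vs Plan F — 22–11, Option II advances.
Round 3: Option II vs Proposal Green — 14–19, Proposal Green advances.
Proposal Green survives the agenda.

Proposal Green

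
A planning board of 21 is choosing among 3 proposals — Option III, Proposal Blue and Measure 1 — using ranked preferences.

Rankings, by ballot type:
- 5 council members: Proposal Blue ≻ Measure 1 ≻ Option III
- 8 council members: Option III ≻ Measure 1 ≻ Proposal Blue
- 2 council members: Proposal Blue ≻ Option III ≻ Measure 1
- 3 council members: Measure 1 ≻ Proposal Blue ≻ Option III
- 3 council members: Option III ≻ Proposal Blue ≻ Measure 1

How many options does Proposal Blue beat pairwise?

Proposal Blue against each rival (21 council members):
Proposal Blue vs Option III: Option III wins 11–10.
Proposal Blue–Measure 1: Measure 1 11–10.
Proposal Blue beats no one; loses to Option III, Measure 1 — 0 pairwise wins.

0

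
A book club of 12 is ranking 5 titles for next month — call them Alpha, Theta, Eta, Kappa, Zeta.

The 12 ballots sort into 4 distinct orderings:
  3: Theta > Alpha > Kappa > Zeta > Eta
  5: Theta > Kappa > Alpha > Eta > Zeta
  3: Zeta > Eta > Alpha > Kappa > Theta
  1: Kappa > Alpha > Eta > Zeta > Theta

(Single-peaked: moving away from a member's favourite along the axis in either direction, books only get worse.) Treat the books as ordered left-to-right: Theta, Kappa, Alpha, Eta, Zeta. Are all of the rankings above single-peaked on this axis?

no

Axis positions: Theta=1, Kappa=2, Alpha=3, Eta=4, Zeta=5.
Cluster 1: ranking walks positions 1-3-2-5-4; Alpha is ranked above Kappa even though Kappa lies between Alpha and the peak Theta on the axis — preferences dip and rise again. Not single-peaked.
Cluster 2 (peak Theta at position 1): ranking walks positions 1-2-3-4-5, expanding outward from the peak — single-peaked.
Cluster 3 (peak Zeta at position 5): ranking walks positions 5-4-3-2-1, expanding outward from the peak — single-peaked.
Cluster 4 (peak Kappa at position 2): ranking walks positions 2-3-4-5-1, expanding outward from the peak — single-peaked.
Cluster 1 violates single-peakedness, so the profile is not single-peaked on this axis.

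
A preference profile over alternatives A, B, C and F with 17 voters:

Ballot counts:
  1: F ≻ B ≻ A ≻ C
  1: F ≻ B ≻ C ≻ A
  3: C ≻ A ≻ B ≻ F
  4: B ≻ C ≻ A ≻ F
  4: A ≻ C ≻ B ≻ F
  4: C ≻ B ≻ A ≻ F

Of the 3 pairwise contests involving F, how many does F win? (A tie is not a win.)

F against each rival (17 voters):
F vs A: 2 to 15, A.
F vs B: 1+1 = 2 for F, 15 for B — B by 15–2.
F vs C: F preferred on 1+1 = 2 ballots; C wins 15–2.
F beats no one; loses to A, B, C — 0 pairwise wins.

0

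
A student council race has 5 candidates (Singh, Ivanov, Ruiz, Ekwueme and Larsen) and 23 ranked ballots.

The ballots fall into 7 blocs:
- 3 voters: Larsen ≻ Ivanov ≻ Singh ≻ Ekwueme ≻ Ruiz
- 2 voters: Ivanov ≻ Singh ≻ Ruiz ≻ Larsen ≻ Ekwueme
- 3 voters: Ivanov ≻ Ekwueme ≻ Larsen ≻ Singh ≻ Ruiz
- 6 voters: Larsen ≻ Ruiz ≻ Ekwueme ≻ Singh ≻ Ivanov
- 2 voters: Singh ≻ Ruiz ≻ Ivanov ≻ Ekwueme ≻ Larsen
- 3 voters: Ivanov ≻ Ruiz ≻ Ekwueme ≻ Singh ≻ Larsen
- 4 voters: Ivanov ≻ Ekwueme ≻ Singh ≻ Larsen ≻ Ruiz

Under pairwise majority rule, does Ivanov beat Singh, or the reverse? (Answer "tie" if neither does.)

Ivanov

Ballots ranking Ivanov above Singh: 3 + 2 + 3 + 3 + 4 = 15.
Ballots ranking Singh above Ivanov: 23 − 15 = 8.
Ivanov wins the head-to-head 15–8.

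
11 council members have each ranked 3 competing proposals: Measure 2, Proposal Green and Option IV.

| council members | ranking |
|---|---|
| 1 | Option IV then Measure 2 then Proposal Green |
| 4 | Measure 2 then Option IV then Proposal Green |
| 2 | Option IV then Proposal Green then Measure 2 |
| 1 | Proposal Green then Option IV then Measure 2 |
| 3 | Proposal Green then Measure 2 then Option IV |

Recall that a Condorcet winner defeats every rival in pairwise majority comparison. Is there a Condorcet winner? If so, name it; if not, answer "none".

Check each pair by majority over 11 ballots:
Measure 2 vs Proposal Green: Measure 2 is ranked higher on 1+4 = 5 ballots, Proposal Green on 6. Proposal Green wins 6–5.
Measure 2 vs Option IV: Measure 2 is ranked higher on 4+3 = 7 ballots, Option IV on 4. Measure 2 wins 7–4.
Proposal Green vs Option IV: Proposal Green is ranked higher on 1+3 = 4 ballots, Option IV on 7. Option IV wins 7–4.
Every option loses at least once (Measure 2 loses to Proposal Green; Proposal Green loses to Option IV; Option IV loses to Measure 2). The majority relation contains the cycle Measure 2 → Option IV → Proposal Green → Measure 2, so there is no Condorcet winner.

none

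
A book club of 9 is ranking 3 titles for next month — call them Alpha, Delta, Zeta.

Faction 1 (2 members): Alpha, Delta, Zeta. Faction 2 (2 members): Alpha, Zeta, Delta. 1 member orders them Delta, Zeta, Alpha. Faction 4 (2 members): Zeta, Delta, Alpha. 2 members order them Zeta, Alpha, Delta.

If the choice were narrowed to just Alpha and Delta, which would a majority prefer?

Alpha

Ballots ranking Alpha above Delta: 2 + 2 + 2 = 6.
Ballots ranking Delta above Alpha: 9 − 6 = 3.
Alpha wins the head-to-head 6–3.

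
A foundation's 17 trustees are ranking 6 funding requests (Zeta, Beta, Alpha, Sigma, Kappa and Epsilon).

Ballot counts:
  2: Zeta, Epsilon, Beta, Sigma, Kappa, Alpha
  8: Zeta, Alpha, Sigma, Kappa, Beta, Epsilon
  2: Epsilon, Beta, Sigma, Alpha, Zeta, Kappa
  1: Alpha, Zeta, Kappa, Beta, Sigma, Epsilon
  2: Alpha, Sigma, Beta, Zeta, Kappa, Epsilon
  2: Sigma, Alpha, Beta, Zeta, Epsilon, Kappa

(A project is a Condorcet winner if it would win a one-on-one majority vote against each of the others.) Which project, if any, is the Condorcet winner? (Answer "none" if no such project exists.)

Head-to-head results (17 reviewers):
Zeta vs Beta: Zeta preferred on 2+8+1 = 11 ballots; Zeta wins 11–6.
Zeta vs Alpha: Zeta is ranked higher on 2+8 = 10 ballots, Alpha on 7. Zeta wins 10–7.
Zeta vs Sigma: 11 to 6, Zeta.
Zeta vs Kappa: Zeta is ranked higher on 2+8+2+1+2+2 = 17 ballots, Kappa on 0. Zeta wins 17–0.
Zeta vs Epsilon: 15 to 2, Zeta.
Beta vs Alpha: Beta preferred on 2+2 = 4 ballots; Alpha wins 13–4.
Beta vs Sigma: Beta preferred on 2+2+1 = 5 ballots; Sigma wins 12–5.
Beta vs Kappa: 2+2+2+2 = 8 for Beta, 9 for Kappa — Kappa by 9–8.
Beta vs Epsilon: 8+1+2+2 = 13 for Beta, 4 for Epsilon — Beta by 13–4.
Alpha vs Sigma: 11 to 6, Alpha.
Alpha vs Kappa: 15 to 2, Alpha.
Alpha vs Epsilon: 8+1+2+2 = 13 for Alpha, 4 for Epsilon — Alpha by 13–4.
Sigma vs Kappa: Sigma preferred on 2+8+2+2+2 = 16 ballots; Sigma wins 16–1.
Sigma vs Epsilon: 8+1+2+2 = 13 for Sigma, 4 for Epsilon — Sigma by 13–4.
Kappa vs Epsilon: 8+1+2 = 11 for Kappa, 6 for Epsilon — Kappa by 11–6.
Zeta beats each of Beta, Alpha, Sigma, Kappa, Epsilon — Zeta is the Condorcet winner.

Zeta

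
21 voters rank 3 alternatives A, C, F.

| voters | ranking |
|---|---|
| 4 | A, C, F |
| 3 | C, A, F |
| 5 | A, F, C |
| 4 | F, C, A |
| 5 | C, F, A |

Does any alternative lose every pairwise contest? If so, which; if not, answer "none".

F

Head-to-head results (21 voters):
A vs C: 9 to 12, C.
A vs F: A preferred on 4+3+5 = 12 ballots; A wins 12–9.
C–F: C 12–9.
Only F has no wins; F is the Condorcet loser.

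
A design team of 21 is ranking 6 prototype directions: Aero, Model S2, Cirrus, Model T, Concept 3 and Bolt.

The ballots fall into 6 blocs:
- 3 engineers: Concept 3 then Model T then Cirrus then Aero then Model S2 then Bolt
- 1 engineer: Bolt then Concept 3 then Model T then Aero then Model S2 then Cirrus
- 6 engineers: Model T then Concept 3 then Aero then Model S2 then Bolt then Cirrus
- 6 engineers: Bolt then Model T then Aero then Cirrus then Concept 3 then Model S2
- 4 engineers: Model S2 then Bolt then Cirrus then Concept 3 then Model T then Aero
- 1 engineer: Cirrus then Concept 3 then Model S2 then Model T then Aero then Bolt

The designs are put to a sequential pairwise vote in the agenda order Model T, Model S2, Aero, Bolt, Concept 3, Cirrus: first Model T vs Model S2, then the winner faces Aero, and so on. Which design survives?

Round 1: Model T vs Model S2 — 16–5, Model T advances.
Round 2: Model T vs Aero — 21–0, Model T advances.
Round 3: Model T vs Bolt — 10–11, Bolt advances.
Round 4: Bolt vs Concept 3 — 11–10, Bolt advances.
Round 5: Bolt vs Cirrus — 17–4, Bolt advances.
The agenda winner is Bolt.

Bolt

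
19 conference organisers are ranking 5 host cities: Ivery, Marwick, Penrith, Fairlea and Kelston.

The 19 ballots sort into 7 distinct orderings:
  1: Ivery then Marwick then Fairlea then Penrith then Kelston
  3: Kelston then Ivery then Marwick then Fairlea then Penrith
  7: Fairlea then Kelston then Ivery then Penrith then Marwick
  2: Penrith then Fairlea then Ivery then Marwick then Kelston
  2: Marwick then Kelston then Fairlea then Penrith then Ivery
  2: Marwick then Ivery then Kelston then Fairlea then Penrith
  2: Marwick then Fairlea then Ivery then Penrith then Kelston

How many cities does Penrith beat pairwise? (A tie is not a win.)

0

Penrith against each rival (19 organisers):
Penrith vs Ivery: 2+2 = 4 for Penrith, 15 for Ivery — Ivery by 15–4.
Penrith vs Marwick: 9 to 10, Marwick.
Penrith vs Fairlea: Fairlea wins 17–2.
Penrith vs Kelston: Kelston, 14–5.
Penrith beats no one; loses to Ivery, Marwick, Fairlea, Kelston — 0 pairwise wins.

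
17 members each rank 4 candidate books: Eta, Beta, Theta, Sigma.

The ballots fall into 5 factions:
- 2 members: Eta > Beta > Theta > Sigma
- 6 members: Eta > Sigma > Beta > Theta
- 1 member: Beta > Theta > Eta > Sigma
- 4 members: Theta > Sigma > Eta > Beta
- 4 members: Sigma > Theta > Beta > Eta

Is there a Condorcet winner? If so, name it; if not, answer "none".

Head-to-head results (17 members):
Eta–Beta: Eta 12–5.
Eta vs Theta: Eta preferred on 2+6 = 8 ballots; Theta wins 9–8.
Eta vs Sigma: Eta, 9–8.
Beta vs Theta: Beta is ranked higher on 2+6+1 = 9 ballots, Theta on 8. Beta wins 9–8.
Beta vs Sigma: Beta preferred on 2+1 = 3 ballots; Sigma wins 14–3.
Theta vs Sigma: Theta is ranked higher on 2+1+4 = 7 ballots, Sigma on 10. Sigma wins 10–7.
Each book drops at least one matchup (Eta loses to Theta; Beta loses to Eta; Theta loses to Beta; Sigma loses to Eta); the cycle Eta beats Beta beats Theta beats Eta rules out a Condorcet winner.

none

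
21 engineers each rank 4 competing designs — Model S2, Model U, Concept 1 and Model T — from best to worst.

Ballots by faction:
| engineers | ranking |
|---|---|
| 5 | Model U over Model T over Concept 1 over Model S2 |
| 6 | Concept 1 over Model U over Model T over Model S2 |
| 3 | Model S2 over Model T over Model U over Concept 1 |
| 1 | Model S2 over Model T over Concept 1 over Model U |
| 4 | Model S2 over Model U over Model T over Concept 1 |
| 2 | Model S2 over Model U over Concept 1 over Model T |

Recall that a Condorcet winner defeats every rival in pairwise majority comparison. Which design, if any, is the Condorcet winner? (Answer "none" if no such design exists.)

Check each pair by majority over 21 ballots:
Model S2 vs Model U: Model U, 11–10.
Model S2 vs Concept 1: Concept 1, 11–10.
Model S2 vs Model T: Model T wins 11–10.
Model U–Concept 1: Model U 14–7.
Model U–Model T: Model U 17–4.
Concept 1 vs Model T: Model T wins 13–8.
Model U beats each of Model S2, Concept 1, Model T — Model U is the Condorcet winner.

Model U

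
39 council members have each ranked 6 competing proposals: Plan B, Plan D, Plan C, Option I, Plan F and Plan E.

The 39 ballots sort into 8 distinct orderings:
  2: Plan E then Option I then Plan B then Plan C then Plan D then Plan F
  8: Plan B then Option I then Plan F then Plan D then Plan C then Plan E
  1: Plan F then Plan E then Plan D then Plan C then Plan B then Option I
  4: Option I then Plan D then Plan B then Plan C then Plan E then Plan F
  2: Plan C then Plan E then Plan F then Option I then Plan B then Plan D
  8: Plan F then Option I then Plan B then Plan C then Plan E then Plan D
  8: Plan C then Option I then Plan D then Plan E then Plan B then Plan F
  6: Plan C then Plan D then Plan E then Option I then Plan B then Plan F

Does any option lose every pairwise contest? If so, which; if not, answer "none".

Pairwise majorities:
Plan B–Plan D: Plan B 20–19.
Plan B vs Plan C: 22 to 17, Plan B.
Plan B vs Option I: 9 to 30, Option I.
Plan B vs Plan F: Plan B wins 28–11.
Plan B–Plan E: Plan B 20–19.
Plan D vs Plan C: 13 to 26, Plan C.
Plan D vs Option I: Option I, 32–7.
Plan D vs Plan F: Plan D is ranked higher on 2+4+8+6 = 20 ballots, Plan F on 19. Plan D wins 20–19.
Plan D vs Plan E: Plan D preferred on 8+4+8+6 = 26 ballots; Plan D wins 26–13.
Plan C vs Option I: Option I wins 22–17.
Plan C vs Plan F: Plan C, 22–17.
Plan C–Plan E: Plan C 36–3.
Option I vs Plan F: Option I preferred on 2+8+4+8+6 = 28 ballots; Option I wins 28–11.
Option I vs Plan E: Option I wins 28–11.
Plan F vs Plan E: 17 to 22, Plan E.
Only Plan F has no wins; Plan F is the Condorcet loser.

Plan F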